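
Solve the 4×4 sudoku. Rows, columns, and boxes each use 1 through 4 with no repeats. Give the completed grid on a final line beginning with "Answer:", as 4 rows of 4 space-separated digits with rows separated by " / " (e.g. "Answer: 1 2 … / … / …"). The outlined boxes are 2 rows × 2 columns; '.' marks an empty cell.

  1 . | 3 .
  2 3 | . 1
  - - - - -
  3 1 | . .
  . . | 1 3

Step 1. [r3c3∈{2,4}] 2 has one home in col 3: r3c3. So r3c3=2.
Step 2. [r1c2∈{4}] r1c2 is down to just 4. So r1c2=4.
Step 3. [r1c4∈{2}] r1c4 is down to just 2. So r1c4=2.
Step 4. [r2c3∈{4}] nothing but 4 survives at r2c3, so r2c3=4.
Step 5. [r3c4∈{4}] nothing but 4 survives at r3c4, so r3c4=4.
Step 6. [r4c1∈{4}] r4c1 has the single candidate 4 ⇒ r4c1=4.
Step 7. [r4c2∈{2}] r4c2 is down to just 2. So r4c2=2.

Answer: 1 4 3 2 / 2 3 4 1 / 3 1 2 4 / 4 2 1 3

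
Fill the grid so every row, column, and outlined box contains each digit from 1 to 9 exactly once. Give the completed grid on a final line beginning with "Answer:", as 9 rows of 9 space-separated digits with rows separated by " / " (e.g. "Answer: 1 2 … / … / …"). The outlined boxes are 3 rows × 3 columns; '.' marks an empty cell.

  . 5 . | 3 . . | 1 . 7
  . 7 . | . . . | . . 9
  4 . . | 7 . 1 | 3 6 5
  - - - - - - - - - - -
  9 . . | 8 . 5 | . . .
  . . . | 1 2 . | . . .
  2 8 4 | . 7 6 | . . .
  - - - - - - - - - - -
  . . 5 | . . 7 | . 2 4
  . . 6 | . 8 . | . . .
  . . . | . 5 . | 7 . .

Step 1. [r3c3∈{2,8,9}] row 3 places 8 nowhere but r3c3, so r3c3=8.
Step 2. [r2c7∈{2,4,8}] across box 3, 2 lands solely at r2c7 ⇒ r2c7=2.
Step 3. [r1c6∈{2,4,8,9}] box 2 places 2 nowhere but r1c6, so r1c6=2.
Step 4. [r9c3∈{1,2,3,9}] across col 3, 2 lands solely at r9c3, so r9c3=2.
Step 5. [r6c4∈{9}] r6c4's peers cover all but 9. So r6c4=9.
Step 6. [r7c5∈{1,3,6,9}] col 5 places 1 nowhere but r7c5 ⇒ r7c5=1.
Step 7. [r4c5∈{3,4}] 3 has one home in col 5: r4c5, so r4c5=3.
Step 8. [r5c6∈{4}] r5c6 has the single candidate 4 ⇒ r5c6=4.
Step 9. [r5c1∈{3,5,6,7}] across col 1, 5 lands solely at r5c1, so r5c1=5.
Step 10. [r1c8∈{4,8}] in row 1, 8 fits only at r1c8. So r1c8=8.
Step 11. [r1c5∈{4,6,9}] across row 1, 4 lands solely at r1c5 ⇒ r1c5=4.
Step 12. [r7c4∈{6}] only 6 remains possible at r7c4, so r7c4=6.
Step 13. [r9c9∈{1,3,6,8}] row 9 places 6 nowhere but r9c9 ⇒ r9c9=6.
Step 14. [r9c1∈{1,3,8}] 8 has one home in row 9: r9c1, so r9c1=8.
Step 15. [r7c1∈{3}] nothing but 3 survives at r7c1. So r7c1=3.
Step 16. [r5c2∈{3,6}] r5c2 is the only open cell in col 2 admitting 3. So r5c2=3.
Step 17. [r7c2∈{9}] r7c2's peers cover all but 9 ⇒ r7c2=9.
Step 18. [r5c7∈{6,8,9}] in row 5, 6 fits only at r5c7, so r5c7=6.
Step 19. [r8c7∈{5,9}] in col 7, 9 fits only at r8c7, so r8c7=9.
Step 20. [r8c6∈{3}] only 3 remains possible at r8c6 ⇒ r8c6=3.
Step 21. [r8c9∈{1}] nothing but 1 survives at r8c9, so r8c9=1.
Step 22. [r6c8∈{1,3,5}] in row 6, 1 fits only at r6c8, so r6c8=1.
Step 23. [r9c2∈{1,4}] in row 9, 1 fits only at r9c2, so r9c2=1.
Step 24. [r4c3∈{1,7}] in row 4, 1 fits only at r4c3, so r4c3=1.
Step 25. [r4c8∈{4,7}] across row 4, 7 lands solely at r4c8, so r4c8=7.
Step 26. [r9c4∈{4}] r9c4 is down to just 4, so r9c4=4.
Step 27. [r2c5∈{6}] nothing but 6 survives at r2c5. So r2c5=6.
Step 28. [r2c6∈{8}] r2c6 is down to just 8. So r2c6=8.
Step 29. [r1c3∈{9}] only 9 remains possible at r1c3, so r1c3=9.
Step 30. [r8c2∈{4}] r8c2 is down to just 4, so r8c2=4.
Step 31. [r9c6∈{9}] nothing but 9 survives at r9c6, so r9c6=9.
Step 32. [r6c7∈{5}] nothing but 5 survives at r6c7, so r6c7=5.
Step 33. [r9c8∈{3}] nothing but 3 survives at r9c8 ⇒ r9c8=3.
Step 34. [r1c1∈{6}] r1c1's peers cover all but 6. So r1c1=6.
Step 35. [r6c9∈{3}] r6c9's peers cover all but 3, so r6c9=3.
Step 36. [r2c3∈{3}] r2c3 is down to just 3 ⇒ r2c3=3.
Step 37. [r8c4∈{2}] only 2 remains possible at r8c4 ⇒ r8c4=2.
Step 38. [r7c7∈{8}] nothing but 8 survives at r7c7. So r7c7=8.
Step 39. [r2c8∈{4}] only 4 remains possible at r2c8. So r2c8=4.
Step 40. [r5c8∈{9}] only 9 remains possible at r5c8 ⇒ r5c8=9.
Step 41. [r3c5∈{9}] r3c5 is down to just 9, so r3c5=9.
Step 42. [r3c2∈{2}] r3c2 has the single candidate 2. So r3c2=2.
Step 43. [r4c9∈{2}] r4c9 has the single candidate 2. So r4c9=2.
Step 44. [r8c8∈{5}] only 5 remains possible at r8c8 ⇒ r8c8=5.
Step 45. [r8c1∈{7}] nothing but 7 survives at r8c1 ⇒ r8c1=7.
Step 46. [r4c7∈{4}] r4c7 has the single candidate 4, so r4c7=4.
Step 47. [r5c9∈{8}] only 8 remains possible at r5c9 ⇒ r5c9=8.
Step 48. [r4c2∈{6}] only 6 remains possible at r4c2. So r4c2=6.
Step 49. [r2c4∈{5}] only 5 remains possible at r2c4 ⇒ r2c4=5.
Step 50. [r2c1∈{1}] r2c1 has the single candidate 1, so r2c1=1.
Step 51. [r5c3∈{7}] r5c3's peers cover all but 7 ⇒ r5c3=7.

Answer: 6 5 9 3 4 2 1 8 7 / 1 7 3 5 6 8 2 4 9 / 4 2 8 7 9 1 3 6 5 / 9 6 1 8 3 5 4 7 2 / 5 3 7 1 2 4 6 9 8 / 2 8 4 9 7 6 5 1 3 / 3 9 5 6 1 7 8 2 4 / 7 4 6 2 8 3 9 5 1 / 8 1 2 4 5 9 7 3 6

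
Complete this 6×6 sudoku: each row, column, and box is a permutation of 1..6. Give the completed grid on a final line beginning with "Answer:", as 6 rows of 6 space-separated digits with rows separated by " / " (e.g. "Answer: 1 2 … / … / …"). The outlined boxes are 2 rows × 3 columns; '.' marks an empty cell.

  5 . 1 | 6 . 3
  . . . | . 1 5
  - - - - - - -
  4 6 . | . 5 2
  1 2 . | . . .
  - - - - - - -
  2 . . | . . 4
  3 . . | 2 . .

Step 1. [r5c4∈{1,3,5}] across col 4, 5 lands solely at r5c4. So r5c4=5.
Step 2. [r2c4∈{4}] r2c4 is down to just 4, so r2c4=4.
Step 3. [r6c5∈{6}] only 6 remains possible at r6c5. So r6c5=6.
Step 4. [r3c3∈{3}] r3c3 is down to just 3, so r3c3=3.
Step 5. [r6c2∈{1,4,5}] r6c2 is the only open cell in col 2 admitting 5, so r6c2=5.
Step 6. [r2c1∈{6}] r2c1 is down to just 6, so r2c1=6.
Step 7. [r5c5∈{3}] only 3 remains possible at r5c5 ⇒ r5c5=3.
Step 8. [r5c3∈{6}] only 6 remains possible at r5c3. So r5c3=6.
Step 9. [r4c3∈{5}] r4c3's peers cover all but 5 ⇒ r4c3=5.
Step 10. [r2c3∈{2}] only 2 remains possible at r2c3, so r2c3=2.
Step 11. [r4c6∈{6}] r4c6 is down to just 6, so r4c6=6.
Step 12. [r5c2∈{1}] nothing but 1 survives at r5c2 ⇒ r5c2=1.
Step 13. [r3c4∈{1}] r3c4 is down to just 1, so r3c4=1.
Step 14. [r1c2∈{4}] r1c2 has the single candidate 4, so r1c2=4.
Step 15. [r2c2∈{3}] r2c2 has the single candidate 3, so r2c2=3.
Step 16. [r1c5∈{2}] r1c5 has the single candidate 2, so r1c5=2.
Step 17. [r4c4∈{3}] only 3 remains possible at r4c4. So r4c4=3.
Step 18. [r4c5∈{4}] r4c5's peers cover all but 4, so r4c5=4.
Step 19. [r6c3∈{4}] only 4 remains possible at r6c3, so r6c3=4.
Step 20. [r6c6∈{1}] r6c6 is down to just 1. So r6c6=1.

Answer: 5 4 1 6 2 3 / 6 3 2 4 1 5 / 4 6 3 1 5 2 / 1 2 5 3 4 6 / 2 1 6 5 3 4 / 3 5 4 2 6 1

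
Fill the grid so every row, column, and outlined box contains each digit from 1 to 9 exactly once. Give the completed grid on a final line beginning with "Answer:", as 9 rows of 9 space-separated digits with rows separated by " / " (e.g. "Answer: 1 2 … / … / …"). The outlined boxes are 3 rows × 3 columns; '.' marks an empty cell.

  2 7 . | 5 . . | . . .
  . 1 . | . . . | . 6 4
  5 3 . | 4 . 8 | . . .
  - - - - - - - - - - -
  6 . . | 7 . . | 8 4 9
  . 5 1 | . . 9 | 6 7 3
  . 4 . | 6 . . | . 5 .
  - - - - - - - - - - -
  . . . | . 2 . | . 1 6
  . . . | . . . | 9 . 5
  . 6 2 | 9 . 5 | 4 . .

Step 1. [r8c2∈{8}] nothing but 8 survives at r8c2 ⇒ r8c2=8.
Step 2. [r4c3∈{3}] r4c3's peers cover all but 3, so r4c3=3.
Step 3. [r8c4∈{1,3}] col 4 places 1 nowhere but r8c4. So r8c4=1.
Step 4. [r5c1∈{8}] nothing but 8 survives at r5c1, so r5c1=8.
Step 5. [r2c1∈{9}] nothing but 9 survives at r2c1. So r2c1=9.
Step 6. [r6c1∈{7}] r6c1 has the single candidate 7, so r6c1=7.
Step 7. [r1c3∈{4,6,8}] r1c3 is the only open cell in row 1 admitting 4 ⇒ r1c3=4.
Step 8. [r5c4∈{2}] nothing but 2 survives at r5c4 ⇒ r5c4=2.
Step 9. [r2c4∈{3}] r2c4 has the single candidate 3. So r2c4=3.
Step 10. [r2c5∈{7}] only 7 remains possible at r2c5. So r2c5=7.
Step 11. [r4c6∈{1}] r4c6's peers cover all but 1, so r4c6=1.
Step 12. [r9c9∈{7,8}] 7 has one home in row 9: r9c9. So r9c9=7.
Step 13. [r7c7∈{3}] r7c7 is down to just 3. So r7c7=3.
Step 14. [r1c7∈{1}] r1c7's peers cover all but 1 ⇒ r1c7=1.
Step 15. [r3c9∈{2}] r3c9's peers cover all but 2, so r3c9=2.
Step 16. [r1c6∈{6}] r1c6 is down to just 6, so r1c6=6.
Step 17. [r9c8∈{8}] only 8 remains possible at r9c8 ⇒ r9c8=8.
Step 18. [r9c5∈{3}] nothing but 3 survives at r9c5 ⇒ r9c5=3.
Step 19. [r7c1∈{4}] only 4 remains possible at r7c1 ⇒ r7c1=4.
Step 20. [r1c5∈{9}] r1c5's peers cover all but 9 ⇒ r1c5=9.
Step 21. [r7c6∈{7}] r7c6's peers cover all but 7. So r7c6=7.
Step 22. [r5c5∈{4}] only 4 remains possible at r5c5. So r5c5=4.
Step 23. [r7c2∈{9}] r7c2's peers cover all but 9, so r7c2=9.
Step 24. [r4c2∈{2}] r4c2 has the single candidate 2 ⇒ r4c2=2.
Step 25. [r3c8∈{9}] r3c8 has the single candidate 9 ⇒ r3c8=9.
Step 26. [r4c5∈{5}] r4c5's peers cover all but 5 ⇒ r4c5=5.
Step 27. [r6c7∈{2}] r6c7's peers cover all but 2 ⇒ r6c7=2.
Step 28. [r1c9∈{8}] only 8 remains possible at r1c9. So r1c9=8.
Step 29. [r6c9∈{1}] r6c9 has the single candidate 1 ⇒ r6c9=1.
Step 30. [r3c3∈{6}] only 6 remains possible at r3c3 ⇒ r3c3=6.
Step 31. [r9c1∈{1}] r9c1's peers cover all but 1. So r9c1=1.
Step 32. [r7c3∈{5}] only 5 remains possible at r7c3, so r7c3=5.
Step 33. [r1c8∈{3}] r1c8 is down to just 3 ⇒ r1c8=3.
Step 34. [r2c7∈{5}] only 5 remains possible at r2c7. So r2c7=5.
Step 35. [r6c5∈{8}] r6c5's peers cover all but 8. So r6c5=8.
Step 36. [r8c5∈{6}] r8c5's peers cover all but 6, so r8c5=6.
Step 37. [r8c8∈{2}] r8c8 has the single candidate 2. So r8c8=2.
Step 38. [r2c3∈{8}] nothing but 8 survives at r2c3 ⇒ r2c3=8.
Step 39. [r8c6∈{4}] r8c6 has the single candidate 4 ⇒ r8c6=4.
Step 40. [r6c6∈{3}] r6c6's peers cover all but 3, so r6c6=3.
Step 41. [r6c3∈{9}] r6c3 has the single candidate 9 ⇒ r6c3=9.
Step 42. [r3c5∈{1}] r3c5's peers cover all but 1 ⇒ r3c5=1.
Step 43. [r8c1∈{3}] r8c1's peers cover all but 3, so r8c1=3.
Step 44. [r3c7∈{7}] only 7 remains possible at r3c7, so r3c7=7.
Step 45. [r2c6∈{2}] only 2 remains possible at r2c6 ⇒ r2c6=2.
Step 46. [r7c4∈{8}] r7c4's peers cover all but 8 ⇒ r7c4=8.
Step 47. [r8c3∈{7}] r8c3 is down to just 7. So r8c3=7.

Answer: 2 7 4 5 9 6 1 3 8 / 9 1 8 3 7 2 5 6 4 / 5 3 6 4 1 8 7 9 2 / 6 2 3 7 5 1 8 4 9 / 8 5 1 2 4 9 6 7 3 / 7 4 9 6 8 3 2 5 1 / 4 9 5 8 2 7 3 1 6 / 3 8 7 1 6 4 9 2 5 / 1 6 2 9 3 5 4 8 7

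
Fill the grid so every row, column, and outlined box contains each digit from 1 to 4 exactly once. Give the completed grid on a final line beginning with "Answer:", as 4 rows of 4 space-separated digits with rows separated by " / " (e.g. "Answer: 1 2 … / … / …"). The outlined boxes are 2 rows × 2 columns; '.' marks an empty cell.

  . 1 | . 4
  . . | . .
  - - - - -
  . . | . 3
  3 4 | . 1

Step 1. [r2c4∈{2}] r2c4 has the single candidate 2, so r2c4=2.
Step 2. [r3c2∈{2}] nothing but 2 survives at r3c2. So r3c2=2.
Step 3. [r2c3∈{1,3}] r2c3 is the only open cell in row 2 admitting 1. So r2c3=1.
Step 4. [r3c1∈{1}] only 1 remains possible at r3c1 ⇒ r3c1=1.
Step 5. [r1c1∈{2}] r1c1 is down to just 2, so r1c1=2.
Step 6. [r4c3∈{2}] r4c3 has the single candidate 2. So r4c3=2.
Step 7. [r2c1∈{4}] r2c1 has the single candidate 4, so r2c1=4.
Step 8. [r1c3∈{3}] only 3 remains possible at r1c3 ⇒ r1c3=3.
Step 9. [r2c2∈{3}] only 3 remains possible at r2c2, so r2c2=3.
Step 10. [r3c3∈{4}] nothing but 4 survives at r3c3 ⇒ r3c3=4.

Answer: 2 1 3 4 / 4 3 1 2 / 1 2 4 3 / 3 4 2 1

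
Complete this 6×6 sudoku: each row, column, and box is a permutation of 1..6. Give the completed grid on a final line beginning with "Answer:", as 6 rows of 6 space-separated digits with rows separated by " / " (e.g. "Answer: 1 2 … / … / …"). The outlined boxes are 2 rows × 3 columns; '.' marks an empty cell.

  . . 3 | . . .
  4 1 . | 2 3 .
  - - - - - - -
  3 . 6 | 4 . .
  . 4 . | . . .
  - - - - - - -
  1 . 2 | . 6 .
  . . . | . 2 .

Step 1. [r2c3∈{5}] only 5 remains possible at r2c3 ⇒ r2c3=5.
Step 2. [r5c6∈{3,4,5}] across row 5, 4 lands solely at r5c6. So r5c6=4.
Step 3. [r4c3∈{1}] r4c3 has the single candidate 1 ⇒ r4c3=1.
Step 4. [r4c5∈{5}] r4c5 has the single candidate 5, so r4c5=5.
Step 5. [r6c1∈{5,6}] 5 has one home in col 1: r6c1, so r6c1=5.
Step 6. [r1c1∈{2,6}] in col 1, 6 fits only at r1c1 ⇒ r1c1=6.
Step 7. [r4c4∈{3,6}] in col 4, 6 fits only at r4c4, so r4c4=6.
Step 8. [r5c4∈{3,5}] 5 has one home in row 5: r5c4. So r5c4=5.
Step 9. [r6c4∈{1,3}] r6c4 is the only open cell in col 4 admitting 3, so r6c4=3.
Step 10. [r1c4∈{1}] only 1 remains possible at r1c4, so r1c4=1.
Step 11. [r4c1∈{2}] only 2 remains possible at r4c1, so r4c1=2.
Step 12. [r3c5∈{1}] r3c5 has the single candidate 1, so r3c5=1.
Step 13. [r4c6∈{3}] only 3 remains possible at r4c6, so r4c6=3.
Step 14. [r6c2∈{6}] r6c2 is down to just 6. So r6c2=6.
Step 15. [r3c2∈{5}] r3c2 has the single candidate 5, so r3c2=5.
Step 16. [r3c6∈{2}] only 2 remains possible at r3c6, so r3c6=2.
Step 17. [r6c6∈{1}] only 1 remains possible at r6c6. So r6c6=1.
Step 18. [r6c3∈{4}] only 4 remains possible at r6c3 ⇒ r6c3=4.
Step 19. [r2c6∈{6}] r2c6's peers cover all but 6, so r2c6=6.
Step 20. [r1c5∈{4}] r1c5 has the single candidate 4 ⇒ r1c5=4.
Step 21. [r1c6∈{5}] r1c6's peers cover all but 5, so r1c6=5.
Step 22. [r5c2∈{3}] only 3 remains possible at r5c2. So r5c2=3.
Step 23. [r1c2∈{2}] nothing but 2 survives at r1c2 ⇒ r1c2=2.

Answer: 6 2 3 1 4 5 / 4 1 5 2 3 6 / 3 5 6 4 1 2 / 2 4 1 6 5 3 / 1 3 2 5 6 4 / 5 6 4 3 2 1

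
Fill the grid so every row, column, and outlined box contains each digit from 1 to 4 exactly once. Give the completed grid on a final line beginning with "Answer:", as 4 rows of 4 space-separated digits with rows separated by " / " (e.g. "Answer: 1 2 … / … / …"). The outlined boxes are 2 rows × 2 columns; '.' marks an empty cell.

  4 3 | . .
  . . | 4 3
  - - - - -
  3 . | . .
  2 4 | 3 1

Step 1. [r3c3∈{2}] r3c3's peers cover all but 2. So r3c3=2.
Step 2. [r3c2∈{1}] only 1 remains possible at r3c2 ⇒ r3c2=1.
Step 3. [r3c4∈{4}] r3c4 has the single candidate 4 ⇒ r3c4=4.
Step 4. [r1c3∈{1}] nothing but 1 survives at r1c3, so r1c3=1.
Step 5. [r2c2∈{2}] r2c2's peers cover all but 2, so r2c2=2.
Step 6. [r1c4∈{2}] r1c4 has the single candidate 2 ⇒ r1c4=2.
Step 7. [r2c1∈{1}] r2c1 is down to just 1, so r2c1=1.

Answer: 4 3 1 2 / 1 2 4 3 / 3 1 2 4 / 2 4 3 1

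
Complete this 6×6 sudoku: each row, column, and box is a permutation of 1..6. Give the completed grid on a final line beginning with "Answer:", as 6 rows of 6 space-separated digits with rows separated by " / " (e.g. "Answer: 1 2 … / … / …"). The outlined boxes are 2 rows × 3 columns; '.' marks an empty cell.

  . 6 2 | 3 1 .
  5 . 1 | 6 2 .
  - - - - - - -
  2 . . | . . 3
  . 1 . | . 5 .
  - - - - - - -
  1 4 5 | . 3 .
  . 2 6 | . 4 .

Step 1. [r4c1∈{3,4,6}] in col 1, 6 fits only at r4c1, so r4c1=6.
Step 2. [r3c4∈{1,4}] 1 has one home in row 3: r3c4. So r3c4=1.
Step 3. [r4c4∈{2,4}] r4c4 is the only open cell in col 4 admitting 4 ⇒ r4c4=4.
Step 4. [r1c6∈{4,5}] r1c6 is the only open cell in row 1 admitting 5. So r1c6=5.
Step 5. [r5c4∈{2}] r5c4 is down to just 2, so r5c4=2.
Step 6. [r1c1∈{4}] r1c1's peers cover all but 4. So r1c1=4.
Step 7. [r2c6∈{4}] only 4 remains possible at r2c6. So r2c6=4.
Step 8. [r6c6∈{1}] r6c6's peers cover all but 1, so r6c6=1.
Step 9. [r4c6∈{2}] r4c6 has the single candidate 2. So r4c6=2.
Step 10. [r6c1∈{3}] r6c1's peers cover all but 3 ⇒ r6c1=3.
Step 11. [r3c5∈{6}] nothing but 6 survives at r3c5 ⇒ r3c5=6.
Step 12. [r3c2∈{5}] only 5 remains possible at r3c2 ⇒ r3c2=5.
Step 13. [r2c2∈{3}] r2c2's peers cover all but 3, so r2c2=3.
Step 14. [r5c6∈{6}] r5c6 has the single candidate 6, so r5c6=6.
Step 15. [r6c4∈{5}] nothing but 5 survives at r6c4, so r6c4=5.
Step 16. [r4c3∈{3}] r4c3's peers cover all but 3 ⇒ r4c3=3.
Step 17. [r3c3∈{4}] r3c3's peers cover all but 4. So r3c3=4.

Answer: 4 6 2 3 1 5 / 5 3 1 6 2 4 / 2 5 4 1 6 3 / 6 1 3 4 5 2 / 1 4 5 2 3 6 / 3 2 6 5 4 1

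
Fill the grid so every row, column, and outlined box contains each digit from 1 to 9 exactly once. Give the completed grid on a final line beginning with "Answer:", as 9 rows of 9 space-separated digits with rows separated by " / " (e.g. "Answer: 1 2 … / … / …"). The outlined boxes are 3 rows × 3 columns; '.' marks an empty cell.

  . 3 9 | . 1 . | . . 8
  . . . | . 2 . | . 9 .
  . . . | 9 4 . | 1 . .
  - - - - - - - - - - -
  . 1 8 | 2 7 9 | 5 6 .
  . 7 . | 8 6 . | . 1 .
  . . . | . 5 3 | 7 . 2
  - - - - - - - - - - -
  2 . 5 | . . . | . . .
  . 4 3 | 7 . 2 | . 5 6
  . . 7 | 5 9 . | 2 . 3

Step 1. [r5c6∈{4}] r5c6 has the single candidate 4. So r5c6=4.
Step 2. [r1c4∈{6}] only 6 remains possible at r1c4 ⇒ r1c4=6.
Step 3. [r9c8∈{4,8}] 4 has one home in row 9: r9c8, so r9c8=4.
Step 4. [r3c2∈{2,5,6,8}] r3c2 is the only open cell in col 2 admitting 2 ⇒ r3c2=2.
Step 5. [r2c2∈{5,6,8}] col 2 places 5 nowhere but r2c2 ⇒ r2c2=5.
Step 6. [r8c5∈{8}] r8c5 has the single candidate 8, so r8c5=8.
Step 7. [r7c9∈{1,7,9}] 1 has one home in col 9: r7c9. So r7c9=1.
Step 8. [r2c7∈{3,4,6}] in col 7, 6 fits only at r2c7 ⇒ r2c7=6.
Step 9. [r8c1∈{1,9}] row 8 places 1 nowhere but r8c1. So r8c1=1.
Step 10. [r7c2∈{6,8,9}] 9 has one home in box 7: r7c2 ⇒ r7c2=9.
Step 11. [r7c8∈{7,8}] r7c8 is the only open cell in row 7 admitting 7. So r7c8=7.
Step 12. [r6c2∈{6}] r6c2's peers cover all but 6 ⇒ r6c2=6.
Step 13. [r6c3∈{4}] r6c3 has the single candidate 4 ⇒ r6c3=4.
Step 14. [r9c1∈{6,8}] 6 has one home in box 7: r9c1 ⇒ r9c1=6.
Step 15. [r5c1∈{3,5,9}] 5 has one home in row 5: r5c1 ⇒ r5c1=5.
Step 16. [r1c7∈{4}] r1c7 has the single candidate 4 ⇒ r1c7=4.
Step 17. [r2c9∈{7}] r2c9's peers cover all but 7, so r2c9=7.
Step 18. [r2c6∈{8}] nothing but 8 survives at r2c6. So r2c6=8.
Step 19. [r1c1∈{7}] only 7 remains possible at r1c1 ⇒ r1c1=7.
Step 20. [r7c5∈{3}] nothing but 3 survives at r7c5 ⇒ r7c5=3.
Step 21. [r5c7∈{3,9}] 3 has one home in row 5: r5c7 ⇒ r5c7=3.
Step 22. [r1c6∈{5}] r1c6 is down to just 5 ⇒ r1c6=5.
Step 23. [r2c4∈{3}] nothing but 3 survives at r2c4. So r2c4=3.
Step 24. [r6c8∈{8}] r6c8 is down to just 8. So r6c8=8.
Step 25. [r3c9∈{5}] r3c9 has the single candidate 5, so r3c9=5.
Step 26. [r1c8∈{2}] only 2 remains possible at r1c8. So r1c8=2.
Step 27. [r5c9∈{9}] r5c9 has the single candidate 9. So r5c9=9.
Step 28. [r3c3∈{6}] r3c3 is down to just 6. So r3c3=6.
Step 29. [r8c7∈{9}] r8c7 has the single candidate 9, so r8c7=9.
Step 30. [r7c4∈{4}] r7c4 is down to just 4, so r7c4=4.
Step 31. [r6c1∈{9}] r6c1 is down to just 9, so r6c1=9.
Step 32. [r6c4∈{1}] only 1 remains possible at r6c4, so r6c4=1.
Step 33. [r3c1∈{8}] only 8 remains possible at r3c1, so r3c1=8.
Step 34. [r9c2∈{8}] r9c2 has the single candidate 8 ⇒ r9c2=8.
Step 35. [r4c9∈{4}] r4c9 is down to just 4, so r4c9=4.
Step 36. [r9c6∈{1}] only 1 remains possible at r9c6 ⇒ r9c6=1.
Step 37. [r2c1∈{4}] r2c1 is down to just 4, so r2c1=4.
Step 38. [r5c3∈{2}] nothing but 2 survives at r5c3 ⇒ r5c3=2.
Step 39. [r7c6∈{6}] r7c6 has the single candidate 6. So r7c6=6.
Step 40. [r7c7∈{8}] r7c7 has the single candidate 8, so r7c7=8.
Step 41. [r3c6∈{7}] only 7 remains possible at r3c6, so r3c6=7.
Step 42. [r3c8∈{3}] r3c8 is down to just 3, so r3c8=3.
Step 43. [r4c1∈{3}] nothing but 3 survives at r4c1. So r4c1=3.
Step 44. [r2c3∈{1}] only 1 remains possible at r2c3, so r2c3=1.

Answer: 7 3 9 6 1 5 4 2 8 / 4 5 1 3 2 8 6 9 7 / 8 2 6 9 4 7 1 3 5 / 3 1 8 2 7 9 5 6 4 / 5 7 2 8 6 4 3 1 9 / 9 6 4 1 5 3 7 8 2 / 2 9 5 4 3 6 8 7 1 / 1 4 3 7 8 2 9 5 6 / 6 8 7 5 9 1 2 4 3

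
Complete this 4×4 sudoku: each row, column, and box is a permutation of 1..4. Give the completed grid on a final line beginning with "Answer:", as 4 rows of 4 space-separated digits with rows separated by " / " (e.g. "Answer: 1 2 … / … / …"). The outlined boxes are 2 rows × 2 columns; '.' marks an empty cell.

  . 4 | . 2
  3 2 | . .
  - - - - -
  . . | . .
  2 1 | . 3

Step 1. [r4c3∈{4}] only 4 remains possible at r4c3, so r4c3=4.
Step 2. [r2c3∈{1}] only 1 remains possible at r2c3 ⇒ r2c3=1.
Step 3. [r1c1∈{1}] only 1 remains possible at r1c1 ⇒ r1c1=1.
Step 4. [r3c4∈{1}] only 1 remains possible at r3c4, so r3c4=1.
Step 5. [r2c4∈{4}] only 4 remains possible at r2c4. So r2c4=4.
Step 6. [r1c3∈{3}] r1c3 has the single candidate 3, so r1c3=3.
Step 7. [r3c2∈{3}] r3c2 has the single candidate 3 ⇒ r3c2=3.
Step 8. [r3c1∈{4}] only 4 remains possible at r3c1 ⇒ r3c1=4.
Step 9. [r3c3∈{2}] nothing but 2 survives at r3c3, so r3c3=2.

Answer: 1 4 3 2 / 3 2 1 4 / 4 3 2 1 / 2 1 4 3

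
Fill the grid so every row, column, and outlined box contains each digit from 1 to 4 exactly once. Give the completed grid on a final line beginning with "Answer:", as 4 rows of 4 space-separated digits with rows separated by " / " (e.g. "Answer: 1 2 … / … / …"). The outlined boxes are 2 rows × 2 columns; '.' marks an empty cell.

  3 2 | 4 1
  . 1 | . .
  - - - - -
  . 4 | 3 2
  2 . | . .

Step 1. [r4c2∈{3}] nothing but 3 survives at r4c2 ⇒ r4c2=3.
Step 2. [r4c3∈{1}] r4c3 is down to just 1 ⇒ r4c3=1.
Step 3. [r3c1∈{1}] nothing but 1 survives at r3c1 ⇒ r3c1=1.
Step 4. [r2c4∈{3}] only 3 remains possible at r2c4, so r2c4=3.
Step 5. [r4c4∈{4}] r4c4 is down to just 4. So r4c4=4.
Step 6. [r2c1∈{4}] r2c1 is down to just 4 ⇒ r2c1=4.
Step 7. [r2c3∈{2}] r2c3 is down to just 2, so r2c3=2.

Answer: 3 2 4 1 / 4 1 2 3 / 1 4 3 2 / 2 3 1 4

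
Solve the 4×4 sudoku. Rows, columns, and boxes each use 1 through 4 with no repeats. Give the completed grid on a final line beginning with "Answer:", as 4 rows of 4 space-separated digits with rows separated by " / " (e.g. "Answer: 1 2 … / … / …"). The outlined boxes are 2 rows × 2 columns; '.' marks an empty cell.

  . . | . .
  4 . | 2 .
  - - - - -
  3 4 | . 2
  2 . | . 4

Step 1. [r1c1∈{1}] r1c1 has the single candidate 1 ⇒ r1c1=1.
Step 2. [r1c4∈{3}] r1c4 has the single candidate 3. So r1c4=3.
Step 3. [r3c3∈{1}] nothing but 1 survives at r3c3, so r3c3=1.
Step 4. [r2c2∈{3}] r2c2 has the single candidate 3, so r2c2=3.
Step 5. [r4c3∈{3}] r4c3's peers cover all but 3 ⇒ r4c3=3.
Step 6. [r1c2∈{2}] r1c2 has the single candidate 2. So r1c2=2.
Step 7. [r2c4∈{1}] r2c4 is down to just 1. So r2c4=1.
Step 8. [r1c3∈{4}] r1c3's peers cover all but 4, so r1c3=4.
Step 9. [r4c2∈{1}] r4c2 has the single candidate 1, so r4c2=1.

Answer: 1 2 4 3 / 4 3 2 1 / 3 4 1 2 / 2 1 3 4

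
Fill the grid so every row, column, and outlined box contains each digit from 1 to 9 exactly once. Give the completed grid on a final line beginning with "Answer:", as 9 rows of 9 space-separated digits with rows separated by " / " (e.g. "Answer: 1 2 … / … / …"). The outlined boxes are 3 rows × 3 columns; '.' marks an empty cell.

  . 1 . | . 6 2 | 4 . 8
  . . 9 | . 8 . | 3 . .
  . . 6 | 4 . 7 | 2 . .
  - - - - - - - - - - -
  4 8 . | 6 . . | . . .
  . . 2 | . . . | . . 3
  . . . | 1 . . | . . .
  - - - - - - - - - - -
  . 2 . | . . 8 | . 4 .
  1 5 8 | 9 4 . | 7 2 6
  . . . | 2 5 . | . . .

Step 1. [r1c8∈{5,7,9}] row 1 places 9 nowhere but r1c8. So r1c8=9.
Step 2. [r7c1∈{3,6,7,9}] across row 7, 6 lands solely at r7c1. So r7c1=6.
Step 3. [r9c8∈{1,3,8}] r9c8 is the only open cell in col 8 admitting 3, so r9c8=3.
Step 4. [r2c4∈{5}] r2c4's peers cover all but 5. So r2c4=5.
Step 5. [r4c3∈{1,3,5,7}] col 3 places 1 nowhere but r4c3. So r4c3=1.
Step 6. [r7c3∈{3,7}] box 7 places 3 nowhere but r7c3, so r7c3=3.
Step 7. [r6c9∈{2,4,5,7,9}] across col 9, 4 lands solely at r6c9, so r6c9=4.
Step 8. [r3c5∈{1,3,9}] across row 3, 9 lands solely at r3c5. So r3c5=9.
Step 9. [r5c5∈{7}] r5c5's peers cover all but 7, so r5c5=7.
Step 10. [r9c7∈{1,8,9}] across row 9, 8 lands solely at r9c7, so r9c7=8.
Step 11. [r4c9∈{2,5,7,9}] col 9 places 2 nowhere but r4c9. So r4c9=2.
Step 12. [r6c8∈{5,6,7,8}] 8 has one home in row 6: r6c8 ⇒ r6c8=8.
Step 13. [r2c9∈{1,7}] col 9 places 7 nowhere but r2c9. So r2c9=7.
Step 14. [r4c5∈{3}] only 3 remains possible at r4c5. So r4c5=3.
Step 15. [r7c5∈{1}] r7c5 is down to just 1. So r7c5=1.
Step 16. [r5c7∈{1,5,6,9}] across col 7, 1 lands solely at r5c7. So r5c7=1.
Step 17. [r6c7∈{5,6,9}] r6c7 is the only open cell in col 7 admitting 6 ⇒ r6c7=6.
Step 18. [r5c8∈{5}] r5c8 is down to just 5. So r5c8=5.
Step 19. [r5c1∈{9}] nothing but 9 survives at r5c1, so r5c1=9.
Step 20. [r9c1∈{7}] r9c1 has the single candidate 7 ⇒ r9c1=7.
Step 21. [r3c2∈{3}] r3c2 is down to just 3. So r3c2=3.
Step 22. [r1c1∈{5}] r1c1 is down to just 5 ⇒ r1c1=5.
Step 23. [r3c8∈{1}] only 1 remains possible at r3c8, so r3c8=1.
Step 24. [r4c6∈{5,9}] r4c6 is the only open cell in row 4 admitting 5 ⇒ r4c6=5.
Step 25. [r7c7∈{5,9}] across col 7, 5 lands solely at r7c7, so r7c7=5.
Step 26. [r9c2∈{4,9}] in col 2, 9 fits only at r9c2. So r9c2=9.
Step 27. [r6c3∈{5,7}] in row 6, 5 fits only at r6c3. So r6c3=5.
Step 28. [r7c4∈{7}] r7c4 has the single candidate 7 ⇒ r7c4=7.
Step 29. [r1c3∈{7}] only 7 remains possible at r1c3 ⇒ r1c3=7.
Step 30. [r5c2∈{6}] nothing but 6 survives at r5c2 ⇒ r5c2=6.
Step 31. [r1c4∈{3}] only 3 remains possible at r1c4, so r1c4=3.
Step 32. [r4c7∈{9}] r4c7 is down to just 9, so r4c7=9.
Step 33. [r5c6∈{4}] only 4 remains possible at r5c6 ⇒ r5c6=4.
Step 34. [r2c8∈{6}] only 6 remains possible at r2c8 ⇒ r2c8=6.
Step 35. [r2c2∈{4}] nothing but 4 survives at r2c2 ⇒ r2c2=4.
Step 36. [r6c1∈{3}] nothing but 3 survives at r6c1. So r6c1=3.
Step 37. [r4c8∈{7}] r4c8 has the single candidate 7, so r4c8=7.
Step 38. [r8c6∈{3}] r8c6 is down to just 3 ⇒ r8c6=3.
Step 39. [r3c1∈{8}] r3c1 is down to just 8. So r3c1=8.
Step 40. [r7c9∈{9}] nothing but 9 survives at r7c9 ⇒ r7c9=9.
Step 41. [r2c1∈{2}] r2c1 has the single candidate 2 ⇒ r2c1=2.
Step 42. [r6c2∈{7}] r6c2 is down to just 7, so r6c2=7.
Step 43. [r6c6∈{9}] nothing but 9 survives at r6c6. So r6c6=9.
Step 44. [r6c5∈{2}] r6c5 has the single candidate 2 ⇒ r6c5=2.
Step 45. [r2c6∈{1}] r2c6 is down to just 1. So r2c6=1.
Step 46. [r5c4∈{8}] only 8 remains possible at r5c4, so r5c4=8.
Step 47. [r9c9∈{1}] r9c9 is down to just 1. So r9c9=1.
Step 48. [r3c9∈{5}] only 5 remains possible at r3c9 ⇒ r3c9=5.
Step 49. [r9c3∈{4}] r9c3's peers cover all but 4. So r9c3=4.
Step 50. [r9c6∈{6}] r9c6 has the single candidate 6 ⇒ r9c6=6.

Answer: 5 1 7 3 6 2 4 9 8 / 2 4 9 5 8 1 3 6 7 / 8 3 6 4 9 7 2 1 5 / 4 8 1 6 3 5 9 7 2 / 9 6 2 8 7 4 1 5 3 / 3 7 5 1 2 9 6 8 4 / 6 2 3 7 1 8 5 4 9 / 1 5 8 9 4 3 7 2 6 / 7 9 4 2 5 6 8 3 1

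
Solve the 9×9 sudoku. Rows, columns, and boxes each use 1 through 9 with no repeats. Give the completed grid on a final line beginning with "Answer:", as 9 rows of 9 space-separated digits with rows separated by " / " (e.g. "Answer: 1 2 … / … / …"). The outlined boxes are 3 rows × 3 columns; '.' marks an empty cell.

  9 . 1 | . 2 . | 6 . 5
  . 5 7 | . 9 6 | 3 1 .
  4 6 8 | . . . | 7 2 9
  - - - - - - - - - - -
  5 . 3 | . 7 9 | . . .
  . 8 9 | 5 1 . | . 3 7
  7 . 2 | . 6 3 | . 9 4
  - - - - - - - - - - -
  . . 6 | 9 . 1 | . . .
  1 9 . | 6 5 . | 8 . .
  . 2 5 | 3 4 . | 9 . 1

Step 1. [r1c8∈{4,8}] across box 3, 4 lands solely at r1c8, so r1c8=4.
Step 2. [r4c4∈{2,4,8}] across col 4, 2 lands solely at r4c4. So r4c4=2.
Step 3. [r7c1∈{3,8}] r7c1 is the only open cell in col 1 admitting 3. So r7c1=3.
Step 4. [r7c7∈{2,4,5}] in col 7, 4 fits only at r7c7 ⇒ r7c7=4.
Step 5. [r8c8∈{7}] nothing but 7 survives at r8c8 ⇒ r8c8=7.
Step 6. [r6c2∈{1}] r6c2 has the single candidate 1, so r6c2=1.
Step 7. [r6c4∈{8}] r6c4 is down to just 8 ⇒ r6c4=8.
Step 8. [r4c9∈{6,8}] col 9 places 6 nowhere but r4c9 ⇒ r4c9=6.
Step 9. [r1c6∈{7,8}] across row 1, 8 lands solely at r1c6, so r1c6=8.
Step 10. [r8c9∈{2,3}] 3 has one home in row 8: r8c9. So r8c9=3.
Step 11. [r2c4∈{4}] r2c4 has the single candidate 4 ⇒ r2c4=4.
Step 12. [r7c5∈{8}] only 8 remains possible at r7c5. So r7c5=8.
Step 13. [r8c3∈{4}] r8c3 has the single candidate 4 ⇒ r8c3=4.
Step 14. [r3c5∈{3}] only 3 remains possible at r3c5, so r3c5=3.
Step 15. [r1c4∈{7}] r1c4 is down to just 7. So r1c4=7.
Step 16. [r9c6∈{7}] r9c6 is down to just 7, so r9c6=7.
Step 17. [r6c7∈{5}] r6c7 is down to just 5. So r6c7=5.
Step 18. [r9c8∈{6}] r9c8 is down to just 6 ⇒ r9c8=6.
Step 19. [r4c8∈{8}] nothing but 8 survives at r4c8, so r4c8=8.
Step 20. [r7c2∈{7}] r7c2's peers cover all but 7. So r7c2=7.
Step 21. [r2c1∈{2}] r2c1 is down to just 2 ⇒ r2c1=2.
Step 22. [r9c1∈{8}] only 8 remains possible at r9c1, so r9c1=8.
Step 23. [r3c4∈{1}] nothing but 1 survives at r3c4 ⇒ r3c4=1.
Step 24. [r8c6∈{2}] r8c6 is down to just 2. So r8c6=2.
Step 25. [r3c6∈{5}] r3c6's peers cover all but 5 ⇒ r3c6=5.
Step 26. [r5c7∈{2}] r5c7's peers cover all but 2, so r5c7=2.
Step 27. [r5c6∈{4}] nothing but 4 survives at r5c6, so r5c6=4.
Step 28. [r4c2∈{4}] only 4 remains possible at r4c2, so r4c2=4.
Step 29. [r7c9∈{2}] nothing but 2 survives at r7c9, so r7c9=2.
Step 30. [r1c2∈{3}] r1c2 is down to just 3, so r1c2=3.
Step 31. [r2c9∈{8}] only 8 remains possible at r2c9, so r2c9=8.
Step 32. [r4c7∈{1}] r4c7's peers cover all but 1. So r4c7=1.
Step 33. [r5c1∈{6}] only 6 remains possible at r5c1 ⇒ r5c1=6.
Step 34. [r7c8∈{5}] nothing but 5 survives at r7c8. So r7c8=5.

Answer: 9 3 1 7 2 8 6 4 5 / 2 5 7 4 9 6 3 1 8 / 4 6 8 1 3 5 7 2 9 / 5 4 3 2 7 9 1 8 6 / 6 8 9 5 1 4 2 3 7 / 7 1 2 8 6 3 5 9 4 / 3 7 6 9 8 1 4 5 2 / 1 9 4 6 5 2 8 7 3 / 8 2 5 3 4 7 9 6 1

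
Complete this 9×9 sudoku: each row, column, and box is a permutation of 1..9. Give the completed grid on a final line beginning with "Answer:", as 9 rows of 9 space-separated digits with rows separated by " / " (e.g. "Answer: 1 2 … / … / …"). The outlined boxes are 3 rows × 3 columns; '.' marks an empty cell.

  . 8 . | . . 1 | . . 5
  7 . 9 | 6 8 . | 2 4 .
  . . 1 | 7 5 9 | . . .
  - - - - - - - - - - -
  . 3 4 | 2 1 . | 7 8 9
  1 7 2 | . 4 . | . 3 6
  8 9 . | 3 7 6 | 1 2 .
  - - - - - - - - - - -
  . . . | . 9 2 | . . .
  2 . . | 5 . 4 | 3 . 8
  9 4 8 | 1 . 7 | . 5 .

Step 1. [r3c8∈{6}] r3c8 has the single candidate 6 ⇒ r3c8=6.
Step 2. [r7c9∈{1,4,7}] in col 9, 7 fits only at r7c9. So r7c9=7.
Step 3. [r4c1∈{5,6}] row 4 places 6 nowhere but r4c1 ⇒ r4c1=6.
Step 4. [r8c5∈{6}] nothing but 6 survives at r8c5. So r8c5=6.
Step 5. [r7c2∈{1,5,6}] 6 has one home in col 2: r7c2. So r7c2=6.
Step 6. [r3c1∈{3,4}] in row 3, 4 fits only at r3c1 ⇒ r3c1=4.
Step 7. [r1c1∈{3}] nothing but 3 survives at r1c1. So r1c1=3.
Step 8. [r8c8∈{1,9}] in row 8, 9 fits only at r8c8 ⇒ r8c8=9.
Step 9. [r5c6∈{5,8}] r5c6 is the only open cell in col 6 admitting 8 ⇒ r5c6=8.
Step 10. [r7c1∈{5}] nothing but 5 survives at r7c1, so r7c1=5.
Step 11. [r2c9∈{1,3}] in row 2, 1 fits only at r2c9. So r2c9=1.
Step 12. [r9c9∈{2}] r9c9 is down to just 2, so r9c9=2.
Step 13. [r7c8∈{1}] nothing but 1 survives at r7c8 ⇒ r7c8=1.
Step 14. [r1c8∈{7}] only 7 remains possible at r1c8 ⇒ r1c8=7.
Step 15. [r3c7∈{8}] r3c7 is down to just 8 ⇒ r3c7=8.
Step 16. [r7c7∈{4}] r7c7 is down to just 4 ⇒ r7c7=4.
Step 17. [r8c2∈{1}] nothing but 1 survives at r8c2, so r8c2=1.
Step 18. [r8c3∈{7}] only 7 remains possible at r8c3 ⇒ r8c3=7.
Step 19. [r1c5∈{2}] only 2 remains possible at r1c5, so r1c5=2.
Step 20. [r6c9∈{4}] nothing but 4 survives at r6c9, so r6c9=4.
Step 21. [r9c7∈{6}] r9c7's peers cover all but 6, so r9c7=6.
Step 22. [r5c7∈{5}] only 5 remains possible at r5c7, so r5c7=5.
Step 23. [r6c3∈{5}] r6c3's peers cover all but 5, so r6c3=5.
Step 24. [r7c3∈{3}] nothing but 3 survives at r7c3. So r7c3=3.
Step 25. [r9c5∈{3}] nothing but 3 survives at r9c5. So r9c5=3.
Step 26. [r3c9∈{3}] r3c9's peers cover all but 3 ⇒ r3c9=3.
Step 27. [r3c2∈{2}] r3c2 has the single candidate 2. So r3c2=2.
Step 28. [r5c4∈{9}] only 9 remains possible at r5c4 ⇒ r5c4=9.
Step 29. [r2c2∈{5}] r2c2's peers cover all but 5. So r2c2=5.
Step 30. [r1c7∈{9}] r1c7 has the single candidate 9 ⇒ r1c7=9.
Step 31. [r4c6∈{5}] r4c6 is down to just 5 ⇒ r4c6=5.
Step 32. [r7c4∈{8}] r7c4 has the single candidate 8. So r7c4=8.
Step 33. [r2c6∈{3}] nothing but 3 survives at r2c6 ⇒ r2c6=3.
Step 34. [r1c4∈{4}] nothing but 4 survives at r1c4 ⇒ r1c4=4.
Step 35. [r1c3∈{6}] r1c3 is down to just 6. So r1c3=6.

Answer: 3 8 6 4 2 1 9 7 5 / 7 5 9 6 8 3 2 4 1 / 4 2 1 7 5 9 8 6 3 / 6 3 4 2 1 5 7 8 9 / 1 7 2 9 4 8 5 3 6 / 8 9 5 3 7 6 1 2 4 / 5 6 3 8 9 2 4 1 7 / 2 1 7 5 6 4 3 9 8 / 9 4 8 1 3 7 6 5 2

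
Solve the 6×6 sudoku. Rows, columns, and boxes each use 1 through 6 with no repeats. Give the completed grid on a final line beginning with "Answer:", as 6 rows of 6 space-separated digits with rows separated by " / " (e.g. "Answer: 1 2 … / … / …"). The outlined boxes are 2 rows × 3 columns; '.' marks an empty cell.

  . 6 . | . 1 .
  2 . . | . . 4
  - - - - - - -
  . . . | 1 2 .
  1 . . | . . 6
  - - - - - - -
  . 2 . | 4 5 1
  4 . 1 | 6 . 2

Step 1. [r6c2∈{3,5}] r6c2 is the only open cell in row 6 admitting 5, so r6c2=5.
Step 2. [r1c3∈{3,4,5}] across row 1, 4 lands solely at r1c3. So r1c3=4.
Step 3. [r3c2∈{3,4}] row 3 places 4 nowhere but r3c2. So r3c2=4.
Step 4. [r4c2∈{3}] r4c2 has the single candidate 3 ⇒ r4c2=3.
Step 5. [r4c4∈{5}] r4c4's peers cover all but 5 ⇒ r4c4=5.
Step 6. [r2c4∈{3}] r2c4 is down to just 3, so r2c4=3.
Step 7. [r5c3∈{3,6}] col 3 places 3 nowhere but r5c3. So r5c3=3.
Step 8. [r2c3∈{5}] nothing but 5 survives at r2c3 ⇒ r2c3=5.
Step 9. [r3c1∈{5,6}] across row 3, 5 lands solely at r3c1, so r3c1=5.
Step 10. [r5c1∈{6}] r5c1 has the single candidate 6, so r5c1=6.
Step 11. [r4c3∈{2}] r4c3 is down to just 2 ⇒ r4c3=2.
Step 12. [r6c5∈{3}] r6c5 is down to just 3, so r6c5=3.
Step 13. [r4c5∈{4}] nothing but 4 survives at r4c5. So r4c5=4.
Step 14. [r3c6∈{3}] r3c6 has the single candidate 3 ⇒ r3c6=3.
Step 15. [r1c4∈{2}] nothing but 2 survives at r1c4, so r1c4=2.
Step 16. [r2c2∈{1}] r2c2 is down to just 1, so r2c2=1.
Step 17. [r1c1∈{3}] r1c1's peers cover all but 3. So r1c1=3.
Step 18. [r3c3∈{6}] r3c3's peers cover all but 6, so r3c3=6.
Step 19. [r2c5∈{6}] r2c5 is down to just 6. So r2c5=6.
Step 20. [r1c6∈{5}] only 5 remains possible at r1c6, so r1c6=5.

Answer: 3 6 4 2 1 5 / 2 1 5 3 6 4 / 5 4 6 1 2 3 / 1 3 2 5 4 6 / 6 2 3 4 5 1 / 4 5 1 6 3 2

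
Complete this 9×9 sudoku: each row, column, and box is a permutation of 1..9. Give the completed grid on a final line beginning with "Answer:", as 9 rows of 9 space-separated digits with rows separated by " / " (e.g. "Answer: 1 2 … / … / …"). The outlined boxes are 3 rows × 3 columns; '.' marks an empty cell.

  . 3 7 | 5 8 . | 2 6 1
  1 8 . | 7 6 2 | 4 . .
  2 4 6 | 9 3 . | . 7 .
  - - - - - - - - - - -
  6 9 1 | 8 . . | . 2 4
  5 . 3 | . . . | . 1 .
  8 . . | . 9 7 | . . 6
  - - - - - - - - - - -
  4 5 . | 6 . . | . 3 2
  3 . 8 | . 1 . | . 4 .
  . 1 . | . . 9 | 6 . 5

Step 1. [r4c7∈{3,5,7}] r4c7 is the only open cell in row 4 admitting 7 ⇒ r4c7=7.
Step 2. [r8c4∈{2}] nothing but 2 survives at r8c4, so r8c4=2.
Step 3. [r5c4∈{4}] r5c4 is down to just 4, so r5c4=4.
Step 4. [r2c8∈{5,9}] col 8 places 9 nowhere but r2c8. So r2c8=9.
Step 5. [r8c7∈{9}] r8c7's peers cover all but 9 ⇒ r8c7=9.
Step 6. [r5c7∈{8}] only 8 remains possible at r5c7, so r5c7=8.
Step 7. [r9c1∈{7}] r9c1 has the single candidate 7 ⇒ r9c1=7.
Step 8. [r6c2∈{2}] r6c2 is down to just 2. So r6c2=2.
Step 9. [r6c7∈{3,5}] in col 7, 3 fits only at r6c7, so r6c7=3.
Step 10. [r4c6∈{3,5}] across row 4, 3 lands solely at r4c6, so r4c6=3.
Step 11. [r9c3∈{2}] nothing but 2 survives at r9c3, so r9c3=2.
Step 12. [r7c6∈{8}] only 8 remains possible at r7c6. So r7c6=8.
Step 13. [r6c3∈{4}] r6c3 is down to just 4 ⇒ r6c3=4.
Step 14. [r9c5∈{4}] r9c5 has the single candidate 4, so r9c5=4.
Step 15. [r3c9∈{8}] r3c9's peers cover all but 8. So r3c9=8.
Step 16. [r7c7∈{1}] r7c7 has the single candidate 1 ⇒ r7c7=1.
Step 17. [r3c7∈{5}] only 5 remains possible at r3c7. So r3c7=5.
Step 18. [r5c5∈{2}] nothing but 2 survives at r5c5. So r5c5=2.
Step 19. [r2c3∈{5}] r2c3 has the single candidate 5 ⇒ r2c3=5.
Step 20. [r8c2∈{6}] only 6 remains possible at r8c2. So r8c2=6.
Step 21. [r1c1∈{9}] only 9 remains possible at r1c1 ⇒ r1c1=9.
Step 22. [r8c9∈{7}] r8c9 is down to just 7, so r8c9=7.
Step 23. [r7c5∈{7}] nothing but 7 survives at r7c5, so r7c5=7.
Step 24. [r2c9∈{3}] r2c9's peers cover all but 3 ⇒ r2c9=3.
Step 25. [r9c8∈{8}] nothing but 8 survives at r9c8, so r9c8=8.
Step 26. [r3c6∈{1}] r3c6 has the single candidate 1. So r3c6=1.
Step 27. [r5c2∈{7}] r5c2 has the single candidate 7 ⇒ r5c2=7.
Step 28. [r4c5∈{5}] r4c5's peers cover all but 5. So r4c5=5.
Step 29. [r9c4∈{3}] r9c4 has the single candidate 3 ⇒ r9c4=3.
Step 30. [r6c4∈{1}] r6c4's peers cover all but 1. So r6c4=1.
Step 31. [r6c8∈{5}] r6c8 is down to just 5, so r6c8=5.
Step 32. [r8c6∈{5}] only 5 remains possible at r8c6, so r8c6=5.
Step 33. [r5c9∈{9}] r5c9's peers cover all but 9 ⇒ r5c9=9.
Step 34. [r7c3∈{9}] r7c3 is down to just 9 ⇒ r7c3=9.
Step 35. [r5c6∈{6}] r5c6 has the single candidate 6 ⇒ r5c6=6.
Step 36. [r1c6∈{4}] only 4 remains possible at r1c6, so r1c6=4.

Answer: 9 3 7 5 8 4 2 6 1 / 1 8 5 7 6 2 4 9 3 / 2 4 6 9 3 1 5 7 8 / 6 9 1 8 5 3 7 2 4 / 5 7 3 4 2 6 8 1 9 / 8 2 4 1 9 7 3 5 6 / 4 5 9 6 7 8 1 3 2 / 3 6 8 2 1 5 9 4 7 / 7 1 2 3 4 9 6 8 5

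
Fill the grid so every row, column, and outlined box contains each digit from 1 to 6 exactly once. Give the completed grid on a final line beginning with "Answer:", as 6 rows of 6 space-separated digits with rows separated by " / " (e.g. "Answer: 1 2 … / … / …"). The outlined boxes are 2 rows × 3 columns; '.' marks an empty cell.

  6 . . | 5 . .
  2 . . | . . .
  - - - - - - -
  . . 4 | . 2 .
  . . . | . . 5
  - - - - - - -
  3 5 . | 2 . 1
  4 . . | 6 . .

Step 1. [r4c1∈{1}] only 1 remains possible at r4c1. So r4c1=1.
Step 2. [r6c6∈{3}] only 3 remains possible at r6c6, so r6c6=3.
Step 3. [r3c6∈{6}] r3c6 is down to just 6. So r3c6=6.
Step 4. [r2c6∈{4}] nothing but 4 survives at r2c6. So r2c6=4.
Step 5. [r3c2∈{3}] r3c2 is down to just 3, so r3c2=3.
Step 6. [r2c2∈{1}] r2c2 is down to just 1. So r2c2=1.
Step 7. [r2c4∈{3}] r2c4 has the single candidate 3 ⇒ r2c4=3.
Step 8. [r4c2∈{2,6}] across col 2, 6 lands solely at r4c2 ⇒ r4c2=6.
Step 9. [r6c2∈{2}] nothing but 2 survives at r6c2, so r6c2=2.
Step 10. [r4c5∈{3,4}] row 4 places 3 nowhere but r4c5 ⇒ r4c5=3.
Step 11. [r3c4∈{1}] nothing but 1 survives at r3c4. So r3c4=1.
Step 12. [r4c3∈{2}] r4c3 is down to just 2. So r4c3=2.
Step 13. [r5c5∈{4}] nothing but 4 survives at r5c5, so r5c5=4.
Step 14. [r6c5∈{5}] r6c5 is down to just 5 ⇒ r6c5=5.
Step 15. [r3c1∈{5}] r3c1 is down to just 5, so r3c1=5.
Step 16. [r2c5∈{6}] r2c5 has the single candidate 6, so r2c5=6.
Step 17. [r2c3∈{5}] nothing but 5 survives at r2c3. So r2c3=5.
Step 18. [r4c4∈{4}] r4c4 has the single candidate 4 ⇒ r4c4=4.
Step 19. [r5c3∈{6}] only 6 remains possible at r5c3. So r5c3=6.
Step 20. [r1c5∈{1}] r1c5 is down to just 1. So r1c5=1.
Step 21. [r1c3∈{3}] r1c3 is down to just 3 ⇒ r1c3=3.
Step 22. [r1c6∈{2}] nothing but 2 survives at r1c6 ⇒ r1c6=2.
Step 23. [r6c3∈{1}] only 1 remains possible at r6c3, so r6c3=1.
Step 24. [r1c2∈{4}] only 4 remains possible at r1c2, so r1c2=4.

Answer: 6 4 3 5 1 2 / 2 1 5 3 6 4 / 5 3 4 1 2 6 / 1 6 2 4 3 5 / 3 5 6 2 4 1 / 4 2 1 6 5 3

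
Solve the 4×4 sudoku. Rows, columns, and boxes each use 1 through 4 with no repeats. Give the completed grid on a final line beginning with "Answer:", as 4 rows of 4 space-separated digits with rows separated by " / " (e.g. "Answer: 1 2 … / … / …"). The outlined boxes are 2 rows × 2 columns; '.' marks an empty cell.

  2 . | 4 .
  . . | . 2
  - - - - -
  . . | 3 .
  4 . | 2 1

Step 1. [r1c2∈{1,3}] across row 1, 1 lands solely at r1c2. So r1c2=1.
Step 2. [r2c1∈{3}] nothing but 3 survives at r2c1. So r2c1=3.
Step 3. [r3c2∈{2}] only 2 remains possible at r3c2. So r3c2=2.
Step 4. [r1c4∈{3}] r1c4 has the single candidate 3 ⇒ r1c4=3.
Step 5. [r2c2∈{4}] r2c2's peers cover all but 4 ⇒ r2c2=4.
Step 6. [r2c3∈{1}] only 1 remains possible at r2c3 ⇒ r2c3=1.
Step 7. [r3c1∈{1}] r3c1 has the single candidate 1. So r3c1=1.
Step 8. [r4c2∈{3}] nothing but 3 survives at r4c2, so r4c2=3.
Step 9. [r3c4∈{4}] r3c4 is down to just 4, so r3c4=4.

Answer: 2 1 4 3 / 3 4 1 2 / 1 2 3 4 / 4 3 2 1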